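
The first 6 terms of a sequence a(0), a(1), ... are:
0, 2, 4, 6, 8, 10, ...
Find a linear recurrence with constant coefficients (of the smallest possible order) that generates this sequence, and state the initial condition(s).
Look for the lowest-order linear relation among consecutive terms.
Observation: consecutive differences are constant (= 2).
Check at n=2: 1·2 + 2 = 4. ✓

a(n) = a(n-1) + 2, a(0) = 0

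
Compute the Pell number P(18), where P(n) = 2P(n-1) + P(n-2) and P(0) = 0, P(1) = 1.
Computing the sequence terms:
0, 1, 2, 5, 12, 29, 70, 169, 408, 985, 2378, 5741, 13860, 33461, 80782, 195025, 470832, 1136689, 2744210

2744210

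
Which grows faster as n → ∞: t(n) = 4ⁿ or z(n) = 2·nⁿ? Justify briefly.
Comparing growth rates:
Growth-rate hierarchy: log n ≺ any polynomial ≺ any exponential cⁿ (c>1) ≺ n! ≺ nⁿ.
super-exponential nⁿ dominates exponential base 4 asymptotically.

z(n) grows faster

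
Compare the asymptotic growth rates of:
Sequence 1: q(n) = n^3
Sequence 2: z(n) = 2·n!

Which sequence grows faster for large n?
Comparing growth rates:
Growth-rate hierarchy: log n ≺ any polynomial ≺ any exponential cⁿ (c>1) ≺ n! ≺ nⁿ.
factorial dominates polynomial degree 3 asymptotically.

z(n) grows faster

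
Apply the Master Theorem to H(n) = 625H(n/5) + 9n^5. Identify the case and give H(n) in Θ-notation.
Master Theorem template: H(n) = a·H(n/b) + f(n).
Here: a=625, b=5, f(n)=9n^5
Compute log_b(a) = log_5(625) = 4.
f(n) = 9n^5 = Ω(n^(4+ε)) with ε = 1, and the regularity condition holds (a·f(n/b) = (a/b^5)·f(n) with a/b^5 = 5^-1 < 1). Case 3: H(n) = Θ(f(n)) = Θ(n^5).

Case 3: H(n) = Θ(n^5)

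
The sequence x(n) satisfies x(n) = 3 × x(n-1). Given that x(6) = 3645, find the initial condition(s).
In general x(n) = 3ⁿ · x(0). At n = 6: x(0) = x(6) / 3^6 = 3645 / 729 = 5.

x(0) = 5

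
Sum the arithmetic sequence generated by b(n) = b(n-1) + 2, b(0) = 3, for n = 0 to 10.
Computing the sequence terms: 3, 5, 7, 9, 11, 13, 15, 17, 19, 21, 23
Adding these values together:

143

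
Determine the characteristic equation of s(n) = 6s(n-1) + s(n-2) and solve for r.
Substitute s(n) = rⁿ and divide through by rⁿ⁻²: r² - 6r - 1 = 0
Discriminant: 6² + 4·1 = 40, not a perfect square, so by the quadratic formula r = (6 ± √40)/2.
General solution: s(n) = A·r₁ⁿ + B·r₂ⁿ where r₁,r₂ = (6 ± √40)/2

Characteristic: r² - 6r - 1 = 0, Roots: r = (6 ± √40)/2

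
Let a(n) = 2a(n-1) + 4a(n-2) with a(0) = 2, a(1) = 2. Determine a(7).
Computing the sequence terms:
2, 2, 12, 32, 112, 352, 1152, 3712

3712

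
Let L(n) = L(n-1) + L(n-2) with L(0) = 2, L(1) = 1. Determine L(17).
Computing the sequence terms:
2, 1, 3, 4, 7, 11, 18, 29, 47, 76, 123, 199, 322, 521, 843, 1364, 2207, 3571

3571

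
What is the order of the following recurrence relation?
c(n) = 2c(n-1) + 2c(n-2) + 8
The order is the largest lag k for which c(n-k) appears. Here the deepest term is c(n-2) (the 8 term is non-homogeneous and does not affect the order), so the order is 2.

Order 2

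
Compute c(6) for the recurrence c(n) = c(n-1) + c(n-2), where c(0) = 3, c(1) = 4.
Computing the sequence terms:
3, 4, 7, 11, 18, 29, 47

47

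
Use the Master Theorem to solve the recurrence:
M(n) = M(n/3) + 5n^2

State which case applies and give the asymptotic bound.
Master Theorem template: M(n) = a·M(n/b) + f(n).
Here: a=1, b=3, f(n)=5n^2
Compute log_b(a) = log_3(1) = 0.
f(n) = 5n^2 = Ω(n^(0+ε)) with ε = 2, and the regularity condition holds (a·f(n/b) = (a/b^2)·f(n) with a/b^2 = 3^-2 < 1). Case 3: M(n) = Θ(f(n)) = Θ(n^2).

Case 3: M(n) = Θ(n^2)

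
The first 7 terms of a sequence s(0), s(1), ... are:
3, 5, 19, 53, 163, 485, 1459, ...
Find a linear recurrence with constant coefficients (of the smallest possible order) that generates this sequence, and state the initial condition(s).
Look for the lowest-order linear relation among consecutive terms.
Observation: s(n) - 2·s(n-1) - (3)·s(n-2) = 0 holds for the shown terms, and no order-1 relation s(n) = α·s(n-1) + β fits.
Check at n=3: 2·19 + (3)·5 = 53. ✓

s(n) = 2s(n-1) + 3s(n-2), s(0) = 3, s(1) = 5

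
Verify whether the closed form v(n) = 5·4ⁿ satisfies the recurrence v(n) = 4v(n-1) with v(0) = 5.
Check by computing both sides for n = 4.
From the recurrence with v(0) = 5:
  v(0) = 5, v(1) = 20, v(2) = 80, v(3) = 320, v(4) = 1280
  so the recurrence gives v(4) = 1280.
From the proposed closed form v(n) = 5·4ⁿ:
  v(4) = 1280.
Both sides give 1280 at n = 4, and the initial condition(s) match, so the closed form is consistent.

Yes, the closed form is correct.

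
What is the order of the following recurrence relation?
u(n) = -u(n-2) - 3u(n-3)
The order is the largest lag k for which u(n-k) appears. Here the deepest term is u(n-3), so the order is 3.

Order 3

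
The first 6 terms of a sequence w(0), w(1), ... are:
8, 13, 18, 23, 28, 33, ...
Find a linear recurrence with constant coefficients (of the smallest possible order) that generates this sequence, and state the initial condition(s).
Look for the lowest-order linear relation among consecutive terms.
Observation: consecutive differences are constant (= 5).
Check at n=2: 1·13 + 5 = 18. ✓

w(n) = w(n-1) + 5, w(0) = 8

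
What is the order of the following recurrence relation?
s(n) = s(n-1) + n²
The order is the largest lag k for which s(n-k) appears. Here the deepest term is s(n-1) (the n² term is non-homogeneous and does not affect the order), so the order is 1.

Order 1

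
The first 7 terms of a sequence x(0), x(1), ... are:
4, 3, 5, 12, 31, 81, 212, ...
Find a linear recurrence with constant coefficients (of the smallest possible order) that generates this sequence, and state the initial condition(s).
Look for the lowest-order linear relation among consecutive terms.
Observation: x(n) - 3·x(n-1) - (-1)·x(n-2) = 0 holds for the shown terms, and no order-1 relation x(n) = α·x(n-1) + β fits.
Check at n=3: 3·5 + (-1)·3 = 12. ✓

x(n) = 3x(n-1) - x(n-2), x(0) = 4, x(1) = 3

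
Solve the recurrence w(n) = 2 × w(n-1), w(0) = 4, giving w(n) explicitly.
Recurrence: w(n) = 2 × w(n-1), initial: w(0) = 4.
Each term is 2 times the previous, so this is geometric with ratio 2. After n steps: w(n) = w(0)·2ⁿ = 4·2ⁿ.

w(n) = 4·2ⁿ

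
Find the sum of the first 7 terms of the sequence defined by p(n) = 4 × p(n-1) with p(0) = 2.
Computing the sequence terms: 2, 8, 32, 128, 512, 2048, 8192
Adding these values together:

10922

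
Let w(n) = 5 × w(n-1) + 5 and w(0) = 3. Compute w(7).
Computing step by step:
w(0) = 3
w(1) = 5 × 3 + 5 = 20
w(2) = 5 × 20 + 5 = 105
w(3) = 5 × 105 + 5 = 530
w(4) = 5 × 530 + 5 = 2655
w(5) = 5 × 2655 + 5 = 13280
w(6) = 5 × 13280 + 5 = 66405
w(7) = 5 × 66405 + 5 = 332030

332030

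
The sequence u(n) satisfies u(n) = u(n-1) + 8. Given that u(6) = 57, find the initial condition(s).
u(6) = u(0) + 6·8, so u(0) = 57 - 48 = 9.

u(0) = 9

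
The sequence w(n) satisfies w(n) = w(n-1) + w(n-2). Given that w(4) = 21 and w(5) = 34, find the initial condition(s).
Work backwards using w(k) = w(k+2) - w(k+1):
w(3) = w(5) - w(4) = 34 - 21 = 13
w(2) = w(4) - w(3) = 21 - 13 = 8
w(1) = w(3) - w(2) = 13 - 8 = 5
w(0) = w(2) - w(1) = 8 - 5 = 3

w(0) = 3, w(1) = 5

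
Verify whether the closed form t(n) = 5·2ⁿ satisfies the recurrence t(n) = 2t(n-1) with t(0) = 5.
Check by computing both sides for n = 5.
From the recurrence with t(0) = 5:
  t(0) = 5, t(1) = 10, t(2) = 20, t(3) = 40, t(4) = 80, t(5) = 160
  so the recurrence gives t(5) = 160.
From the proposed closed form t(n) = 5·2ⁿ:
  t(5) = 160.
Both sides give 160 at n = 5, and the initial condition(s) match, so the closed form is consistent.

Yes, the closed form is correct.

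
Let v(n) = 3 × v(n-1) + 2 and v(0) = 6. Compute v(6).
Computing step by step:
v(0) = 6
v(1) = 3 × 6 + 2 = 20
v(2) = 3 × 20 + 2 = 62
v(3) = 3 × 62 + 2 = 188
v(4) = 3 × 188 + 2 = 566
v(5) = 3 × 566 + 2 = 1700
v(6) = 3 × 1700 + 2 = 5102

5102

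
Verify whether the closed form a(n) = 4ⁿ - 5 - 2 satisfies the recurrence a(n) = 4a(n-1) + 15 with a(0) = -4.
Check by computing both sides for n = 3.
From the recurrence with a(0) = -4:
  a(0) = -4, a(1) = -1, a(2) = 11, a(3) = 59
  so the recurrence gives a(3) = 59.
From the proposed closed form a(n) = 4ⁿ - 5 - 2:
  a(3) = 57.
The recurrence gives 59 but the closed form gives 57, so the closed form does not satisfy the recurrence.

No, the closed form is incorrect.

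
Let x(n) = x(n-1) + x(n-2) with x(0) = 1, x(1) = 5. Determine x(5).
Computing the sequence terms:
1, 5, 6, 11, 17, 28

28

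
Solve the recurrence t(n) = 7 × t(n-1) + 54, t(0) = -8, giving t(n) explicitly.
Recurrence: t(n) = 7 × t(n-1) + 54, initial: t(0) = -8.
Try t(n) = A·7ⁿ + C. Substituting: A·7ⁿ + C = 7(A·7ⁿ⁻¹ + C) + 54 = A·7ⁿ + 7C + 54, so C = 7C + 54, giving C = -9. Then t(0) = A - 9 = -8 gives A = 1.

t(n) = 7ⁿ - 9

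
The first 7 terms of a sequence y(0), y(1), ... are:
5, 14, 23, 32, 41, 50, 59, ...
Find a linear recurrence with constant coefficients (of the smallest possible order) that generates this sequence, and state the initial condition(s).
Look for the lowest-order linear relation among consecutive terms.
Observation: consecutive differences are constant (= 9).
Check at n=2: 1·14 + 9 = 23. ✓

y(n) = y(n-1) + 9, y(0) = 5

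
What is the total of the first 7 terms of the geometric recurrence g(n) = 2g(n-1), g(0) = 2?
Computing the sequence terms: 2, 4, 8, 16, 32, 64, 128
Adding these values together:

254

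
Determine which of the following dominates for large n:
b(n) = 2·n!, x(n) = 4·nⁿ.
Comparing growth rates:
Growth-rate hierarchy: log n ≺ any polynomial ≺ any exponential cⁿ (c>1) ≺ n! ≺ nⁿ.
super-exponential nⁿ dominates factorial asymptotically.

x(n) grows faster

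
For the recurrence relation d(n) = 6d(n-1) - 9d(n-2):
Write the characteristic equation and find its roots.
Substitute d(n) = rⁿ and divide through by rⁿ⁻²: r² - 6r + 9 = 0
Factor: (r - 3)² = 0, so r = 3 (double root).
General solution: d(n) = (A + Bn)·3ⁿ

Characteristic: r² - 6r + 9 = 0, Roots: r = 3 (double root)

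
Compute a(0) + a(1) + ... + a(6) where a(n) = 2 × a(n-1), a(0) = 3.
Computing the sequence terms: 3, 6, 12, 24, 48, 96, 192
Adding these values together:

381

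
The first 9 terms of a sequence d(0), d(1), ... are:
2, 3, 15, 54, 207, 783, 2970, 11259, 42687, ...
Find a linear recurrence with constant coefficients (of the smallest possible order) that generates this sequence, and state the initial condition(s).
Look for the lowest-order linear relation among consecutive terms.
Observation: d(n) - 3·d(n-1) - (3)·d(n-2) = 0 holds for the shown terms, and no order-1 relation d(n) = α·d(n-1) + β fits.
Check at n=3: 3·15 + (3)·3 = 54. ✓

d(n) = 3d(n-1) + 3d(n-2), d(0) = 2, d(1) = 3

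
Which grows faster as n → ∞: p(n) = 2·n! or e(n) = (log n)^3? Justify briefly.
Comparing growth rates:
Growth-rate hierarchy: log n ≺ any polynomial ≺ any exponential cⁿ (c>1) ≺ n! ≺ nⁿ.
factorial dominates polylogarithmic (log n)^3 asymptotically.

p(n) grows faster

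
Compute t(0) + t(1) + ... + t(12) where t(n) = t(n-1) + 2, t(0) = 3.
Computing the sequence terms: 3, 5, 7, 9, 11, 13, 15, 17, 19, 21, 23, 25, 27
Adding these values together:

195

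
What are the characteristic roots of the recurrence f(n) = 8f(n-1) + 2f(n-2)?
Substitute f(n) = rⁿ and divide through by rⁿ⁻²: r² - 8r - 2 = 0
Discriminant: 8² + 4·2 = 72, not a perfect square, so by the quadratic formula r = (8 ± √72)/2.
General solution: f(n) = A·r₁ⁿ + B·r₂ⁿ where r₁,r₂ = (8 ± √72)/2

Characteristic: r² - 8r - 2 = 0, Roots: r = (8 ± √72)/2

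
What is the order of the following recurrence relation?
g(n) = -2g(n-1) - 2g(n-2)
The order is the largest lag k for which g(n-k) appears. Here the deepest term is g(n-2), so the order is 2.

Order 2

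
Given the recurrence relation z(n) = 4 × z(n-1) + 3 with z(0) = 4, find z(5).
Computing step by step:
z(0) = 4
z(1) = 4 × 4 + 3 = 19
z(2) = 4 × 19 + 3 = 79
z(3) = 4 × 79 + 3 = 319
z(4) = 4 × 319 + 3 = 1279
z(5) = 4 × 1279 + 3 = 5119

5119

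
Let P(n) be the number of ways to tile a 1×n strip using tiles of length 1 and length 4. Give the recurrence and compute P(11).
Condition on the last tile: it has length 1 (leaving a 1×(n-1) strip) or length 4 (leaving a 1×(n-4) strip), so P(n) = P(n-1) + P(n-4) (order-4 linear recurrence).
For 0 ≤ i < 4 only unit tiles fit, so P(i) = 1.
Iterating the recurrence: P(4) = 2, P(5) = 3, P(6) = 4, P(7) = 5, P(8) = 7, P(9) = 10, P(10) = 14, P(11) = 19.

P(n) = P(n-1) + P(n-4), with P(i) = 1 for 0 ≤ i < 4; P(11) = 19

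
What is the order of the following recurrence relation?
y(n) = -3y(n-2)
The order is the largest lag k for which y(n-k) appears. Here the deepest term is y(n-2), so the order is 2.

Order 2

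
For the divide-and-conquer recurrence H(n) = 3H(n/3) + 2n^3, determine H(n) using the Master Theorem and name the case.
Master Theorem template: H(n) = a·H(n/b) + f(n).
Here: a=3, b=3, f(n)=2n^3
Compute log_b(a) = log_3(3) = 1.
f(n) = 2n^3 = Ω(n^(1+ε)) with ε = 2, and the regularity condition holds (a·f(n/b) = (a/b^3)·f(n) with a/b^3 = 3^-2 < 1). Case 3: H(n) = Θ(f(n)) = Θ(n^3).

Case 3: H(n) = Θ(n^3)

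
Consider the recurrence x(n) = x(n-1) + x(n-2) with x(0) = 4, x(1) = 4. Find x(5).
Computing the sequence terms:
4, 4, 8, 12, 20, 32

32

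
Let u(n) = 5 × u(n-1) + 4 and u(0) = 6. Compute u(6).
Computing step by step:
u(0) = 6
u(1) = 5 × 6 + 4 = 34
u(2) = 5 × 34 + 4 = 174
u(3) = 5 × 174 + 4 = 874
u(4) = 5 × 874 + 4 = 4374
u(5) = 5 × 4374 + 4 = 21874
u(6) = 5 × 21874 + 4 = 109374

109374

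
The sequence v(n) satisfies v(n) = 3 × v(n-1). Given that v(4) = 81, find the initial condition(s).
In general v(n) = 3ⁿ · v(0). At n = 4: v(0) = v(4) / 3^4 = 81 / 81 = 1.

v(0) = 1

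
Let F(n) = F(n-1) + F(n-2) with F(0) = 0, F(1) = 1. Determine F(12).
Computing the sequence terms:
0, 1, 1, 2, 3, 5, 8, 13, 21, 34, 55, 89, 144

144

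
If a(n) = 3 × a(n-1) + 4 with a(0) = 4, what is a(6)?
Computing step by step:
a(0) = 4
a(1) = 3 × 4 + 4 = 16
a(2) = 3 × 16 + 4 = 52
a(3) = 3 × 52 + 4 = 160
a(4) = 3 × 160 + 4 = 484
a(5) = 3 × 484 + 4 = 1456
a(6) = 3 × 1456 + 4 = 4372

4372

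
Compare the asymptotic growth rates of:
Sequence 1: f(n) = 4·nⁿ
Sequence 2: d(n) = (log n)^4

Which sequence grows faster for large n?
Comparing growth rates:
Growth-rate hierarchy: log n ≺ any polynomial ≺ any exponential cⁿ (c>1) ≺ n! ≺ nⁿ.
super-exponential nⁿ dominates polylogarithmic (log n)^4 asymptotically.

f(n) grows faster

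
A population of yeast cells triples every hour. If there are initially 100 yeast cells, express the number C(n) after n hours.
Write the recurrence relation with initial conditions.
Each hour multiplies the count by 3, so the count after n hours depends only on the count after n-1 hours: C(n) = 3 × C(n-1). The starting count gives C(0) = 100.
Unrolling n times gives the closed form C(n) = 100 × 3ⁿ.

C(n) = 3 × C(n-1), C(0) = 100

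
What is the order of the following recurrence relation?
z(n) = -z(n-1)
The order is the largest lag k for which z(n-k) appears. Here the deepest term is z(n-1), so the order is 1.

Order 1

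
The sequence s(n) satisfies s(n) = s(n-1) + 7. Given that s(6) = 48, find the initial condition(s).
s(6) = s(0) + 6·7, so s(0) = 48 - 42 = 6.

s(0) = 6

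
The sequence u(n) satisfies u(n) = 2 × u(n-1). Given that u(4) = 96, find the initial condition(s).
In general u(n) = 2ⁿ · u(0). At n = 4: u(0) = u(4) / 2^4 = 96 / 16 = 6.

u(0) = 6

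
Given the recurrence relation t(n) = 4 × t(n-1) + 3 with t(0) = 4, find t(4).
Computing step by step:
t(0) = 4
t(1) = 4 × 4 + 3 = 19
t(2) = 4 × 19 + 3 = 79
t(3) = 4 × 79 + 3 = 319
t(4) = 4 × 319 + 3 = 1279

1279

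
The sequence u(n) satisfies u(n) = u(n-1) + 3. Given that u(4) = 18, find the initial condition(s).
u(4) = u(0) + 4·3, so u(0) = 18 - 12 = 6.

u(0) = 6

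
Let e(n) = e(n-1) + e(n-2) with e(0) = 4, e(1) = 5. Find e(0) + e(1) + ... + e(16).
Computing the sequence terms: 4, 5, 9, 14, 23, 37, 60, 97, 157, 254, 411, 665, 1076, 1741, 2817, 4558, 7375
Adding these values together:

19303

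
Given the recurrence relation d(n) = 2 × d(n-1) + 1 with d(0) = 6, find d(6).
Computing step by step:
d(0) = 6
d(1) = 2 × 6 + 1 = 13
d(2) = 2 × 13 + 1 = 27
d(3) = 2 × 27 + 1 = 55
d(4) = 2 × 55 + 1 = 111
d(5) = 2 × 111 + 1 = 223
d(6) = 2 × 223 + 1 = 447

447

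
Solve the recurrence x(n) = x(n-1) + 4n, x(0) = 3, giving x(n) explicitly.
Recurrence: x(n) = x(n-1) + 4n, initial: x(0) = 3.
Telescoping: x(n) = x(0) + 4·Σᵢ₌₁ⁿ i = 3 + 4·n(n+1)/2.

x(n) = 4·n(n+1)/2 + 3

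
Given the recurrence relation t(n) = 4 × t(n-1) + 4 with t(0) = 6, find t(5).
Computing step by step:
t(0) = 6
t(1) = 4 × 6 + 4 = 28
t(2) = 4 × 28 + 4 = 116
t(3) = 4 × 116 + 4 = 468
t(4) = 4 × 468 + 4 = 1876
t(5) = 4 × 1876 + 4 = 7508

7508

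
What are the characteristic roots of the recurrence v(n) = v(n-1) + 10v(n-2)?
Substitute v(n) = rⁿ and divide through by rⁿ⁻²: r² - r - 10 = 0
Discriminant: 1² + 4·10 = 41, not a perfect square, so by the quadratic formula r = (1 ± √41)/2.
General solution: v(n) = A·r₁ⁿ + B·r₂ⁿ where r₁,r₂ = (1 ± √41)/2

Characteristic: r² - r - 10 = 0, Roots: r = (1 ± √41)/2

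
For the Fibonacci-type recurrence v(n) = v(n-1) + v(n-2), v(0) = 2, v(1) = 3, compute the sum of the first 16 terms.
Computing the sequence terms: 2, 3, 5, 8, 13, 21, 34, 55, 89, 144, 233, 377, 610, 987, 1597, 2584
Adding these values together:

6762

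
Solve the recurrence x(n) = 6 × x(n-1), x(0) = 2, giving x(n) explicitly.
Recurrence: x(n) = 6 × x(n-1), initial: x(0) = 2.
Each term is 6 times the previous, so this is geometric with ratio 6. After n steps: x(n) = x(0)·6ⁿ = 2·6ⁿ.

x(n) = 2·6ⁿ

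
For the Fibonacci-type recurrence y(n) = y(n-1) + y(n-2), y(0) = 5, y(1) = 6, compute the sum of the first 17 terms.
Computing the sequence terms: 5, 6, 11, 17, 28, 45, 73, 118, 191, 309, 500, 809, 1309, 2118, 3427, 5545, 8972
Adding these values together:

23483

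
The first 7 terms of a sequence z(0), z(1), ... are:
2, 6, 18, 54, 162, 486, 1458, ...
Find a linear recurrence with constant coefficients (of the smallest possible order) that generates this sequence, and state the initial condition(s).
Look for the lowest-order linear relation among consecutive terms.
Observation: each term is 3× the previous.
Check at n=2: 3·6 = 18. ✓

z(n) = 3 × z(n-1), z(0) = 2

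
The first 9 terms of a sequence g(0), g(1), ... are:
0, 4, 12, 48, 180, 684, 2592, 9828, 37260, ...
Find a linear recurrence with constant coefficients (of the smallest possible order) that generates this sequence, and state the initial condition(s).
Look for the lowest-order linear relation among consecutive terms.
Observation: g(n) - 3·g(n-1) - (3)·g(n-2) = 0 holds for the shown terms, and no order-1 relation g(n) = α·g(n-1) + β fits.
Check at n=3: 3·12 + (3)·4 = 48. ✓

g(n) = 3g(n-1) + 3g(n-2), g(0) = 0, g(1) = 4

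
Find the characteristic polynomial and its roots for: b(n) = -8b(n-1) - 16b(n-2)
Substitute b(n) = rⁿ and divide through by rⁿ⁻²: r² + 8r + 16 = 0
Factor: (r + 4)² = 0, so r = -4 (double root).
General solution: b(n) = (A + Bn)·(-4)ⁿ

Characteristic: r² + 8r + 16 = 0, Roots: r = -4 (double root)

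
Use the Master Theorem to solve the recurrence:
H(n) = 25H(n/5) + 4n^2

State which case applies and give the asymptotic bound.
Master Theorem template: H(n) = a·H(n/b) + f(n).
Here: a=25, b=5, f(n)=4n^2
Compute log_b(a) = log_5(25) = 2.
f(n) = 4n^2 = Θ(n^2). Case 2: H(n) = Θ(n^2 log n).

Case 2: H(n) = Θ(n^2 log n)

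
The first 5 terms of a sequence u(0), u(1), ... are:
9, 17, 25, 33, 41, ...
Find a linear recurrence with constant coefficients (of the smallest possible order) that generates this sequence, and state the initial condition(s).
Look for the lowest-order linear relation among consecutive terms.
Observation: consecutive differences are constant (= 8).
Check at n=2: 1·17 + 8 = 25. ✓

u(n) = u(n-1) + 8, u(0) = 9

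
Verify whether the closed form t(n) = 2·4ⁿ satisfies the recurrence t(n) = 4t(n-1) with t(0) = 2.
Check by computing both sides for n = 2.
From the recurrence with t(0) = 2:
  t(0) = 2, t(1) = 8, t(2) = 32
  so the recurrence gives t(2) = 32.
From the proposed closed form t(n) = 2·4ⁿ:
  t(2) = 32.
Both sides give 32 at n = 2, and the initial condition(s) match, so the closed form is consistent.

Yes, the closed form is correct.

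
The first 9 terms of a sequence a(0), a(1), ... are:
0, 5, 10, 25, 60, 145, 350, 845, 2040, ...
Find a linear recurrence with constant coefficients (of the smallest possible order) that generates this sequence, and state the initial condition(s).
Look for the lowest-order linear relation among consecutive terms.
Observation: a(n) - 2·a(n-1) - (1)·a(n-2) = 0 holds for the shown terms, and no order-1 relation a(n) = α·a(n-1) + β fits.
Check at n=3: 2·10 + (1)·5 = 25. ✓

a(n) = 2a(n-1) + a(n-2), a(0) = 0, a(1) = 5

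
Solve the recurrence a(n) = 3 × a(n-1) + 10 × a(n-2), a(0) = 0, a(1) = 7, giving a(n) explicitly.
Recurrence: a(n) = 3 × a(n-1) + 10 × a(n-2), initial: a(0) = 0, a(1) = 7.
Characteristic equation: r² - 3r - 10 = 0, which factors as (r - 5)(r + 2) = 0, so r = 5, -2. General solution a(n) = A·5ⁿ + B·(-2)ⁿ. From a(0) = 0: A + B = 0. From a(1) = 7: 5A - 2B = 7. Solving gives A = 1, B = -1.

a(n) = 5ⁿ - (-2)ⁿ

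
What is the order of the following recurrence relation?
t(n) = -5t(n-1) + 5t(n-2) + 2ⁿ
The order is the largest lag k for which t(n-k) appears. Here the deepest term is t(n-2) (the 2ⁿ term is non-homogeneous and does not affect the order), so the order is 2.

Order 2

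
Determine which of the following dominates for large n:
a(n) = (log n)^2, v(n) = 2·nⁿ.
Comparing growth rates:
Growth-rate hierarchy: log n ≺ any polynomial ≺ any exponential cⁿ (c>1) ≺ n! ≺ nⁿ.
super-exponential nⁿ dominates polylogarithmic (log n)^2 asymptotically.

v(n) grows faster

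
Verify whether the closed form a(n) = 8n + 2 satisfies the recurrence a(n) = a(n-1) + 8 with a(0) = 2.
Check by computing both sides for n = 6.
From the recurrence with a(0) = 2:
  a(0) = 2, a(1) = 10, a(2) = 18, a(3) = 26, a(4) = 34, a(5) = 42, a(6) = 50
  so the recurrence gives a(6) = 50.
From the proposed closed form a(n) = 8n + 2:
  a(6) = 50.
Both sides give 50 at n = 6, and the initial condition(s) match, so the closed form is consistent.

Yes, the closed form is correct.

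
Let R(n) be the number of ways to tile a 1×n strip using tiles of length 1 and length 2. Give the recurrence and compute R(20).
Condition on the last tile: it has length 1 (leaving a 1×(n-1) strip) or length 2 (leaving a 1×(n-2) strip), so R(n) = R(n-1) + R(n-2) (order-2 linear recurrence).
For 0 ≤ i < 2 only unit tiles fit, so R(i) = 1.
Iterating the recurrence: R(2) = 2, R(3) = 3, R(4) = 5, R(5) = 8, R(6) = 13, R(7) = 21, R(8) = 34, R(9) = 55, R(10) = 89, R(11) = 144, R(12) = 233, R(13) = 377, R(14) = 610, R(15) = 987, R(16) = 1597, R(17) = 2584, R(18) = 4181, R(19) = 6765, R(20) = 10946.

R(n) = R(n-1) + R(n-2), with R(i) = 1 for 0 ≤ i < 2; R(20) = 10946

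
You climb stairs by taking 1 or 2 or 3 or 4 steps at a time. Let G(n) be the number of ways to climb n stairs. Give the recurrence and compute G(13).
Condition on the size of the last step (1 to 4): before it there were n-1, …, n-4 stairs climbed, and these cases are disjoint, so G(n) = G(n-1) + G(n-2) + G(n-3) + G(n-4) (order-4 linear recurrence).
Initial conditions by direct count (compositions of i into parts ≤ 4): G(1) = 1; G(2) = 2; G(3) = 4; G(4) = 8.
Iterating the recurrence: G(5) = 15, G(6) = 29, G(7) = 56, G(8) = 108, G(9) = 208, G(10) = 401, G(11) = 773, G(12) = 1490, G(13) = 2872.

G(n) = G(n-1) + G(n-2) + G(n-3) + G(n-4), G(1) = 1, G(2) = 2, G(3) = 4, G(4) = 8; G(13) = 2872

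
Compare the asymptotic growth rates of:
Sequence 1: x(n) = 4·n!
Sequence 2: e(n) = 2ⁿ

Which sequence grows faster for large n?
Comparing growth rates:
Growth-rate hierarchy: log n ≺ any polynomial ≺ any exponential cⁿ (c>1) ≺ n! ≺ nⁿ.
factorial dominates exponential base 2 asymptotically.

x(n) grows faster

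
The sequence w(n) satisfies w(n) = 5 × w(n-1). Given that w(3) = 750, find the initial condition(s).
In general w(n) = 5ⁿ · w(0). At n = 3: w(0) = w(3) / 5^3 = 750 / 125 = 6.

w(0) = 6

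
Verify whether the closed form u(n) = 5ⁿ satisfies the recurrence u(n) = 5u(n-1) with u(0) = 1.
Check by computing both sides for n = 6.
From the recurrence with u(0) = 1:
  u(0) = 1, u(1) = 5, u(2) = 25, u(3) = 125, u(4) = 625, u(5) = 3125, u(6) = 15625
  so the recurrence gives u(6) = 15625.
From the proposed closed form u(n) = 5ⁿ:
  u(6) = 15625.
Both sides give 15625 at n = 6, and the initial condition(s) match, so the closed form is consistent.

Yes, the closed form is correct.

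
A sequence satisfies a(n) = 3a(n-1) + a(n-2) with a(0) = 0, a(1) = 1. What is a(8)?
Computing the sequence terms:
0, 1, 3, 10, 33, 109, 360, 1189, 3927

3927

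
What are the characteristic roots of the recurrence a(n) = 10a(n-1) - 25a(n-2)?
Substitute a(n) = rⁿ and divide through by rⁿ⁻²: r² - 10r + 25 = 0
Factor: (r - 5)² = 0, so r = 5 (double root).
General solution: a(n) = (A + Bn)·5ⁿ

Characteristic: r² - 10r + 25 = 0, Roots: r = 5 (double root)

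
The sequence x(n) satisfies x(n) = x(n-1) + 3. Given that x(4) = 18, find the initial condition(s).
x(4) = x(0) + 4·3, so x(0) = 18 - 12 = 6.

x(0) = 6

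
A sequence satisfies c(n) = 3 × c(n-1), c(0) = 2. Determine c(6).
Computing step by step:
c(0) = 2
c(1) = 3 × 2 = 6
c(2) = 3 × 6 = 18
c(3) = 3 × 18 = 54
c(4) = 3 × 54 = 162
c(5) = 3 × 162 = 486
c(6) = 3 × 486 = 1458

1458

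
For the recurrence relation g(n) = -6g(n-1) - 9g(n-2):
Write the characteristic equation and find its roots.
Substitute g(n) = rⁿ and divide through by rⁿ⁻²: r² + 6r + 9 = 0
Factor: (r + 3)² = 0, so r = -3 (double root).
General solution: g(n) = (A + Bn)·(-3)ⁿ

Characteristic: r² + 6r + 9 = 0, Roots: r = -3 (double root)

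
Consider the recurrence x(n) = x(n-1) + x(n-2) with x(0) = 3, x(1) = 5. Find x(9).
Computing the sequence terms:
3, 5, 8, 13, 21, 34, 55, 89, 144, 233

233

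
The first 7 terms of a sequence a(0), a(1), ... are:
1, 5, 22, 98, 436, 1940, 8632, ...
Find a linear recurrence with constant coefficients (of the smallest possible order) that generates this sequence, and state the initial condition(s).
Look for the lowest-order linear relation among consecutive terms.
Observation: a(n) - 4·a(n-1) - (2)·a(n-2) = 0 holds for the shown terms, and no order-1 relation a(n) = α·a(n-1) + β fits.
Check at n=3: 4·22 + (2)·5 = 98. ✓

a(n) = 4a(n-1) + 2a(n-2), a(0) = 1, a(1) = 5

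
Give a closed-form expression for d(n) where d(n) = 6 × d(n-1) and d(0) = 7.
Recurrence: d(n) = 6 × d(n-1), initial: d(0) = 7.
Each term is 6 times the previous, so this is geometric with ratio 6. After n steps: d(n) = d(0)·6ⁿ = 7·6ⁿ.

d(n) = 7·6ⁿ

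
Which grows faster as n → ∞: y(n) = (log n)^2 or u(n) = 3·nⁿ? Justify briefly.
Comparing growth rates:
Growth-rate hierarchy: log n ≺ any polynomial ≺ any exponential cⁿ (c>1) ≺ n! ≺ nⁿ.
super-exponential nⁿ dominates polylogarithmic (log n)^2 asymptotically.

u(n) grows faster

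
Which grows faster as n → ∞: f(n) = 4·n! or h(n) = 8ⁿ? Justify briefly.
Comparing growth rates:
Growth-rate hierarchy: log n ≺ any polynomial ≺ any exponential cⁿ (c>1) ≺ n! ≺ nⁿ.
factorial dominates exponential base 8 asymptotically.

f(n) grows faster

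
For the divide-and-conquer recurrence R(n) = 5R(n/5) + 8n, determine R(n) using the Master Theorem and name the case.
Master Theorem template: R(n) = a·R(n/b) + f(n).
Here: a=5, b=5, f(n)=8n
Compute log_b(a) = log_5(5) = 1.
f(n) = 8n = Θ(n). Case 2: R(n) = Θ(n log n).

Case 2: R(n) = Θ(n log n)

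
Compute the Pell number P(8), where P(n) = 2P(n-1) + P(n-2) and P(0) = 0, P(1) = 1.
Computing the sequence terms:
0, 1, 2, 5, 12, 29, 70, 169, 408

408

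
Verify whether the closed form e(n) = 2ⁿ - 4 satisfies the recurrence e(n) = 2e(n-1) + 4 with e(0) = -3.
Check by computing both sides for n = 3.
From the recurrence with e(0) = -3:
  e(0) = -3, e(1) = -2, e(2) = 0, e(3) = 4
  so the recurrence gives e(3) = 4.
From the proposed closed form e(n) = 2ⁿ - 4:
  e(3) = 4.
Both sides give 4 at n = 3, and the initial condition(s) match, so the closed form is consistent.

Yes, the closed form is correct.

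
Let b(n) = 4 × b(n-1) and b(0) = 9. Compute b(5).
Computing step by step:
b(0) = 9
b(1) = 4 × 9 = 36
b(2) = 4 × 36 = 144
b(3) = 4 × 144 = 576
b(4) = 4 × 576 = 2304
b(5) = 4 × 2304 = 9216

9216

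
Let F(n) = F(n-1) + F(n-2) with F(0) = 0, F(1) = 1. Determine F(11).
Computing the sequence terms:
0, 1, 1, 2, 3, 5, 8, 13, 21, 34, 55, 89

89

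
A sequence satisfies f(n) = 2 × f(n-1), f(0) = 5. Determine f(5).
Computing step by step:
f(0) = 5
f(1) = 2 × 5 = 10
f(2) = 2 × 10 = 20
f(3) = 2 × 20 = 40
f(4) = 2 × 40 = 80
f(5) = 2 × 80 = 160

160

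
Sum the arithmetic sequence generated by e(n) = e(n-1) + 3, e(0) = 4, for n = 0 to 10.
Computing the sequence terms: 4, 7, 10, 13, 16, 19, 22, 25, 28, 31, 34
Adding these values together:

209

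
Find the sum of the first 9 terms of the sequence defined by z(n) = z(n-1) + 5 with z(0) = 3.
Computing the sequence terms: 3, 8, 13, 18, 23, 28, 33, 38, 43
Adding these values together:

207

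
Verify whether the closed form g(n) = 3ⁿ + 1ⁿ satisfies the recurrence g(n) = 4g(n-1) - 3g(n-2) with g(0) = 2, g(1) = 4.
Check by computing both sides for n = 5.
From the recurrence with g(0) = 2, g(1) = 4:
  g(0) = 2, g(1) = 4, g(2) = 10, g(3) = 28, g(4) = 82, g(5) = 244
  so the recurrence gives g(5) = 244.
From the proposed closed form g(n) = 3ⁿ + 1ⁿ:
  g(5) = 244.
Both sides give 244 at n = 5, and the initial condition(s) match, so the closed form is consistent.

Yes, the closed form is correct.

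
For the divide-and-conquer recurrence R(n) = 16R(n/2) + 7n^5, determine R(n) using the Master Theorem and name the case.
Master Theorem template: R(n) = a·R(n/b) + f(n).
Here: a=16, b=2, f(n)=7n^5
Compute log_b(a) = log_2(16) = 4.
f(n) = 7n^5 = Ω(n^(4+ε)) with ε = 1, and the regularity condition holds (a·f(n/b) = (a/b^5)·f(n) with a/b^5 = 2^-1 < 1). Case 3: R(n) = Θ(f(n)) = Θ(n^5).

Case 3: R(n) = Θ(n^5)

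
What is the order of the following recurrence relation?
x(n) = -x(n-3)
The order is the largest lag k for which x(n-k) appears. Here the deepest term is x(n-3), so the order is 3.

Order 3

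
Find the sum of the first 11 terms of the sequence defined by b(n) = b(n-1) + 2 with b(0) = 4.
Computing the sequence terms: 4, 6, 8, 10, 12, 14, 16, 18, 20, 22, 24
Adding these values together:

154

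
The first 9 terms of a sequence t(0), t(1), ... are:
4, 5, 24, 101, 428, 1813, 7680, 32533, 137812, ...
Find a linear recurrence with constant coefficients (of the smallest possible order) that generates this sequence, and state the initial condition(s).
Look for the lowest-order linear relation among consecutive terms.
Observation: t(n) - 4·t(n-1) - (1)·t(n-2) = 0 holds for the shown terms, and no order-1 relation t(n) = α·t(n-1) + β fits.
Check at n=3: 4·24 + (1)·5 = 101. ✓

t(n) = 4t(n-1) + t(n-2), t(0) = 4, t(1) = 5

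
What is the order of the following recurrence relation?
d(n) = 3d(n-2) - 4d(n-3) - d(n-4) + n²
The order is the largest lag k for which d(n-k) appears. Here the deepest term is d(n-4) (the n² term is non-homogeneous and does not affect the order), so the order is 4.

Order 4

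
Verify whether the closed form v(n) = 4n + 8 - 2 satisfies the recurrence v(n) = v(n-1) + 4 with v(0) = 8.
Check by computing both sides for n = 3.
From the recurrence with v(0) = 8:
  v(0) = 8, v(1) = 12, v(2) = 16, v(3) = 20
  so the recurrence gives v(3) = 20.
From the proposed closed form v(n) = 4n + 8 - 2:
  v(3) = 18.
The recurrence gives 20 but the closed form gives 18, so the closed form does not satisfy the recurrence.

No, the closed form is incorrect.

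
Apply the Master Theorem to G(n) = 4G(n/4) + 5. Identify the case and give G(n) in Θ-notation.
Master Theorem template: G(n) = a·G(n/b) + f(n).
Here: a=4, b=4, f(n)=5
Compute log_b(a) = log_4(4) = 1.
f(n) = 5 = O(n^(1-ε)) with ε = 1. Case 1: G(n) = Θ(n^log_b(a)) = Θ(n).

Case 1: G(n) = Θ(n)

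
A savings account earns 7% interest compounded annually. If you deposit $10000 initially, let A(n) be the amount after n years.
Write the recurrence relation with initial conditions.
Each year the balance grows by 7%, i.e. is multiplied by 1 + 7/100 = 1.07, so A(n) = 1.07 × A(n-1). The initial deposit gives A(0) = 10000.
Unrolling gives the closed form A(n) = 10000 × (1.07)ⁿ.

A(n) = 1.07 × A(n-1), A(0) = 10000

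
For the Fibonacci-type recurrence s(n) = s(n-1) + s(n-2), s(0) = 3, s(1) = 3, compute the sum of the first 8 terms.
Computing the sequence terms: 3, 3, 6, 9, 15, 24, 39, 63
Adding these values together:

162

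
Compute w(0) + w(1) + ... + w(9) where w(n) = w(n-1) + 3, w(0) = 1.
Computing the sequence terms: 1, 4, 7, 10, 13, 16, 19, 22, 25, 28
Adding these values together:

145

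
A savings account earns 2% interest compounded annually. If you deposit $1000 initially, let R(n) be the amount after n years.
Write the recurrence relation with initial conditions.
Each year the balance grows by 2%, i.e. is multiplied by 1 + 2/100 = 1.02, so R(n) = 1.02 × R(n-1). The initial deposit gives R(0) = 1000.
Unrolling gives the closed form R(n) = 1000 × (1.02)ⁿ.

R(n) = 1.02 × R(n-1), R(0) = 1000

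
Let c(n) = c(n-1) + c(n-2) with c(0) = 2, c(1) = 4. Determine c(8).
Computing the sequence terms:
2, 4, 6, 10, 16, 26, 42, 68, 110

110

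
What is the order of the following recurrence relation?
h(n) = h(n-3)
The order is the largest lag k for which h(n-k) appears. Here the deepest term is h(n-3), so the order is 3.

Order 3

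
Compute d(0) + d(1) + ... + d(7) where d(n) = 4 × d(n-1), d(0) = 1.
Computing the sequence terms: 1, 4, 16, 64, 256, 1024, 4096, 16384
Adding these values together:

21845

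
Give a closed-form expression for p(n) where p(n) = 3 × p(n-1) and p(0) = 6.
Recurrence: p(n) = 3 × p(n-1), initial: p(0) = 6.
Each term is 3 times the previous, so this is geometric with ratio 3. After n steps: p(n) = p(0)·3ⁿ = 6·3ⁿ.

p(n) = 6·3ⁿ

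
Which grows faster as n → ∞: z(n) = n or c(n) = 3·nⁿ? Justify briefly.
Comparing growth rates:
Growth-rate hierarchy: log n ≺ any polynomial ≺ any exponential cⁿ (c>1) ≺ n! ≺ nⁿ.
super-exponential nⁿ dominates polynomial degree 1 asymptotically.

c(n) grows faster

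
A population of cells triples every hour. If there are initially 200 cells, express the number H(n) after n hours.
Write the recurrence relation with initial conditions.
Each hour multiplies the count by 3, so the count after n hours depends only on the count after n-1 hours: H(n) = 3 × H(n-1). The starting count gives H(0) = 200.
Unrolling n times gives the closed form H(n) = 200 × 3ⁿ.

H(n) = 3 × H(n-1), H(0) = 200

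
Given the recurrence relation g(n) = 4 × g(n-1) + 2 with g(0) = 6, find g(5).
Computing step by step:
g(0) = 6
g(1) = 4 × 6 + 2 = 26
g(2) = 4 × 26 + 2 = 106
g(3) = 4 × 106 + 2 = 426
g(4) = 4 × 426 + 2 = 1706
g(5) = 4 × 1706 + 2 = 6826

6826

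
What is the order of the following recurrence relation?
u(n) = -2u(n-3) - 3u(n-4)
The order is the largest lag k for which u(n-k) appears. Here the deepest term is u(n-4), so the order is 4.

Order 4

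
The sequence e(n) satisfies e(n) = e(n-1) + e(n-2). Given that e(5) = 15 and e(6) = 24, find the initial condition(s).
Work backwards using e(k) = e(k+2) - e(k+1):
e(4) = e(6) - e(5) = 24 - 15 = 9
e(3) = e(5) - e(4) = 15 - 9 = 6
e(2) = e(4) - e(3) = 9 - 6 = 3
e(1) = e(3) - e(2) = 6 - 3 = 3
e(0) = e(2) - e(1) = 3 - 3 = 0

e(0) = 0, e(1) = 3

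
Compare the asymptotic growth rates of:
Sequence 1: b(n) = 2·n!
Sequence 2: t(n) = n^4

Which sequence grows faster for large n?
Comparing growth rates:
Growth-rate hierarchy: log n ≺ any polynomial ≺ any exponential cⁿ (c>1) ≺ n! ≺ nⁿ.
factorial dominates polynomial degree 4 asymptotically.

b(n) grows faster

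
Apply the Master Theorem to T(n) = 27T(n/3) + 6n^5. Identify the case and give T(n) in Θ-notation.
Master Theorem template: T(n) = a·T(n/b) + f(n).
Here: a=27, b=3, f(n)=6n^5
Compute log_b(a) = log_3(27) = 3.
f(n) = 6n^5 = Ω(n^(3+ε)) with ε = 2, and the regularity condition holds (a·f(n/b) = (a/b^5)·f(n) with a/b^5 = 3^-2 < 1). Case 3: T(n) = Θ(f(n)) = Θ(n^5).

Case 3: T(n) = Θ(n^5)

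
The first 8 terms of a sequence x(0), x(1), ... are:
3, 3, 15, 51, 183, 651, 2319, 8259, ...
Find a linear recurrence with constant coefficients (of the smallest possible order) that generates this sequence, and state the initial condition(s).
Look for the lowest-order linear relation among consecutive terms.
Observation: x(n) - 3·x(n-1) - (2)·x(n-2) = 0 holds for the shown terms, and no order-1 relation x(n) = α·x(n-1) + β fits.
Check at n=3: 3·15 + (2)·3 = 51. ✓

x(n) = 3x(n-1) + 2x(n-2), x(0) = 3, x(1) = 3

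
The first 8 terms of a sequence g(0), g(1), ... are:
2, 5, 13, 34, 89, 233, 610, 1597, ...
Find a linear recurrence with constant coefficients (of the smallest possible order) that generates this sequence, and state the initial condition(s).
Look for the lowest-order linear relation among consecutive terms.
Observation: g(n) - 3·g(n-1) - (-1)·g(n-2) = 0 holds for the shown terms, and no order-1 relation g(n) = α·g(n-1) + β fits.
Check at n=3: 3·13 + (-1)·5 = 34. ✓

g(n) = 3g(n-1) - g(n-2), g(0) = 2, g(1) = 5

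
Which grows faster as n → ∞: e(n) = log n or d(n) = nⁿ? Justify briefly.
Comparing growth rates:
Growth-rate hierarchy: log n ≺ any polynomial ≺ any exponential cⁿ (c>1) ≺ n! ≺ nⁿ.
super-exponential nⁿ dominates logarithmic asymptotically.

d(n) grows faster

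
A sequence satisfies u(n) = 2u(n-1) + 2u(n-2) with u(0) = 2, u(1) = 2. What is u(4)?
Computing the sequence terms:
2, 2, 8, 20, 56

56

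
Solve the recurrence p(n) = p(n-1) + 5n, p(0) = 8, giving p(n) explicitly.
Recurrence: p(n) = p(n-1) + 5n, initial: p(0) = 8.
Telescoping: p(n) = p(0) + 5·Σᵢ₌₁ⁿ i = 8 + 5·n(n+1)/2.

p(n) = 5·n(n+1)/2 + 8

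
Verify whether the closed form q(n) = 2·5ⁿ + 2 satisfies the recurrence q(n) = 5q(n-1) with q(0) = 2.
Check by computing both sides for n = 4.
From the recurrence with q(0) = 2:
  q(0) = 2, q(1) = 10, q(2) = 50, q(3) = 250, q(4) = 1250
  so the recurrence gives q(4) = 1250.
From the proposed closed form q(n) = 2·5ⁿ + 2:
  q(4) = 1252.
The recurrence gives 1250 but the closed form gives 1252, so the closed form does not satisfy the recurrence.

No, the closed form is incorrect.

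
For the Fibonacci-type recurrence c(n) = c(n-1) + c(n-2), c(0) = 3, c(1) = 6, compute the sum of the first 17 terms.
Computing the sequence terms: 3, 6, 9, 15, 24, 39, 63, 102, 165, 267, 432, 699, 1131, 1830, 2961, 4791, 7752
Adding these values together:

20289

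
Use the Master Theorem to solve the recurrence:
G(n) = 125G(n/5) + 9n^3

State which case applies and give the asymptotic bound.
Master Theorem template: G(n) = a·G(n/b) + f(n).
Here: a=125, b=5, f(n)=9n^3
Compute log_b(a) = log_5(125) = 3.
f(n) = 9n^3 = Θ(n^3). Case 2: G(n) = Θ(n^3 log n).

Case 2: G(n) = Θ(n^3 log n)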